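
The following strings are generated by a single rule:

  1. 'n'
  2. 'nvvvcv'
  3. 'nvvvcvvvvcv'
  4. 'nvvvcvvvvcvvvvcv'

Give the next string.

Every step adds vvvcv to the end: s(k+1) = s(k)·vvvcv.
Applying this once more to nvvvcvvvvcvvvvcv:

nvvvcvvvvcvvvvcvvvvcv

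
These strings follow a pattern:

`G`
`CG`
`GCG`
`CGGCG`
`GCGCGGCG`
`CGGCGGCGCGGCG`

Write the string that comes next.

GCGCGGCGCGGCGGCGCGGCG

From term 3 onward, concatenate the second-to-last term with the last: G·CG = GCG, CG·GCG = CGGCG, …
The next term joins GCGCGGCG and CGGCGGCGCGGCG.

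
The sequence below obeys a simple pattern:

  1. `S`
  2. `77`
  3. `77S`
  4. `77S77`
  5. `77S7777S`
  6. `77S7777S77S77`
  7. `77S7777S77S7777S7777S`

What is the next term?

This is a Fibonacci-style word recurrence s(k) = s(k−1)·s(k−2): e.g. 77·S = 77S.
Continuing: 77S7777S77S7777S7777S · 77S7777S77S77 gives term 8.

77S7777S77S7777S7777S77S7777S77S77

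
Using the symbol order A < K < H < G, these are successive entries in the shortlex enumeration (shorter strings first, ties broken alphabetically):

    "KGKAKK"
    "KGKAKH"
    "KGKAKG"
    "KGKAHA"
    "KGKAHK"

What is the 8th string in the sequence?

KGKAGA

Continuing the enumeration 3 steps past KGKAHK: KGKAHK → KGKAHH → KGKAHG → (answer).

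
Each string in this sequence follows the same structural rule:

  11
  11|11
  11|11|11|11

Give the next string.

11|11|11|11|11|11|11|11

s(k+1) = s(k)·|·s(k) — each term doubles the last with '|' between the halves.
One more doubling of 11|11|11|11 gives the answer.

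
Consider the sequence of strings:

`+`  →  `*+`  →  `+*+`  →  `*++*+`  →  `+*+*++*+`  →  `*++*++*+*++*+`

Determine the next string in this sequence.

This is a Fibonacci-style word recurrence s(k) = s(k−2)·s(k−1): e.g. +·*+ = +*+.
Continuing: +*+*++*+ · *++*++*+*++*+ gives term 7.

+*+*++*+*++*++*+*++*+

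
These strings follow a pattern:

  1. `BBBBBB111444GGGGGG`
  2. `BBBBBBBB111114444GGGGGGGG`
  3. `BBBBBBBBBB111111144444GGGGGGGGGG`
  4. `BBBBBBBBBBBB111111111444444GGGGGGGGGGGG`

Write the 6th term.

BBBBBBBBBBBBBBBB111111111111144444444GGGGGGGGGGGGGGGG

Reading off run lengths: B runs 6, 8, 10, 12; 1 runs 3, 5, 7, 9; 4 runs 3, 4, 5, 6; G runs 6, 8, 10, 12 — each is linear in n, where the shown terms are n = 2, 3, 4, 5.
At n = 7 the blocks have lengths 16, 13, 8, 16.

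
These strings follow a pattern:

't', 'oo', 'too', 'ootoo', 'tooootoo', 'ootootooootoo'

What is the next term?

tooootooootootooootoo

From term 3 onward, concatenate the second-to-last term with the last: t·oo = too, oo·too = ootoo, …
So term 7 is tooootoo·ootootooootoo.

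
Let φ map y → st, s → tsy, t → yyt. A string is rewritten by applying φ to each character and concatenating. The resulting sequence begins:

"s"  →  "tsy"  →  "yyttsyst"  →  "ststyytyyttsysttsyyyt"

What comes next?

Applying the rule to each of the 21 symbols of ststyytyyttsysttsyyyt gives the pieces tsy yyt tsy yyt st st yyt st st yyt yyt tsy st tsy yyt yyt tsy st st st yyt, which concatenate to the answer.

tsyyyttsyyytststyytststyytyyttsysttsyyytyyttsystststyyt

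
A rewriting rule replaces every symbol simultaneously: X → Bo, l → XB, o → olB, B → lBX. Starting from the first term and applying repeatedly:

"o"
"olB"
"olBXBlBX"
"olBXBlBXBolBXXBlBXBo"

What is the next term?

Replace each of the 20 characters of olBXBlBXBolBXXBlBXBo in place — olB XB lBX Bo lBX XB lBX Bo lBX olB XB lBX Bo Bo lBX XB lBX Bo lBX olB — and concatenate.

olBXBlBXBolBXXBlBXBolBXolBXBlBXBoBolBXXBlBXBolBXolB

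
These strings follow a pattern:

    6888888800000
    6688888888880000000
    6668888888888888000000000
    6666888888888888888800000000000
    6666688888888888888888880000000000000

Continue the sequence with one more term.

6666668888888888888888888888000000000000000

The n-th term is n-1 6's then 3n+1 8's then 2n+1 0's, where the shown terms are n = 2, 3, 4, 5, 6.
Setting n = 7 gives 6, 22, 15 characters in each block.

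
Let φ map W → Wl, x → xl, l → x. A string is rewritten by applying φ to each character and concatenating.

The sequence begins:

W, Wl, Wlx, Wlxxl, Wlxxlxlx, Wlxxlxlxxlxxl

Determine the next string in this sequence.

Rewriting the 13 symbols of Wlxxlxlxxlxxl one by one yields Wl x xl xl x xl x xl xl x xl xl x; concatenated:

Wlxxlxlxxlxxlxlxxlxlx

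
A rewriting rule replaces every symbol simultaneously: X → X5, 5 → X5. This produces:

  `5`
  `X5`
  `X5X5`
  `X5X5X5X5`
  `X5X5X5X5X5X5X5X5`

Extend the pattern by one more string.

X5X5X5X5X5X5X5X5X5X5X5X5X5X5X5X5

Applying the rule to each of the 16 symbols of X5X5X5X5X5X5X5X5 gives the pieces X5 X5 X5 X5 X5 X5 X5 X5 X5 X5 X5 X5 X5 X5 X5 X5, which concatenate to the answer.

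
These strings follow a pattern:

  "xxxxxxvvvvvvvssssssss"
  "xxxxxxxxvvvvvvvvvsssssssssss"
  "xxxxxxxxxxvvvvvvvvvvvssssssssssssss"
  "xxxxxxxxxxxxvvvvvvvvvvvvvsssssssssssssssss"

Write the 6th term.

The n-th term is 2n x's then 2n+1 v's then 3n-1 s's, where the shown terms are n = 3, 4, 5, 6.
For term 6, n = 8, so the run lengths are 16, 17, 23.

xxxxxxxxxxxxxxxxvvvvvvvvvvvvvvvvvsssssssssssssssssssssss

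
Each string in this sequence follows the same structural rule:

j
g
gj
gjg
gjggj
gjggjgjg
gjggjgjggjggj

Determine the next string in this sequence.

This is a Fibonacci-style word recurrence s(k) = s(k−1)·s(k−2): e.g. g·j = gj.
Continuing: gjggjgjggjggj · gjggjgjg gives term 8.

gjggjgjggjggjgjggjgjg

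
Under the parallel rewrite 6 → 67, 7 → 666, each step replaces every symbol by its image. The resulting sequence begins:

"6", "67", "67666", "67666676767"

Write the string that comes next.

Apply φ to 67666676767 symbol by symbol: 6→67, 7→666, 6→67, 6→67, 6→67, 6→67, 7→666, 6→67, 7→666, 6→67, 7→666; joined: 67 666 67 67 67 67 666 67 666 67 666.

67666676767676666766667666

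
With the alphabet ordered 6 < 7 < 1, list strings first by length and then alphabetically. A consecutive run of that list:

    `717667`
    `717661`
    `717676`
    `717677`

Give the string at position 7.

Stepping forward 3 times from 717677: 717677 → 717671 → 717616, then the target.

717617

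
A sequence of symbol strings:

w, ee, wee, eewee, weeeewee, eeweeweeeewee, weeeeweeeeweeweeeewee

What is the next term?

From term 3 onward, concatenate the second-to-last term with the last: w·ee = wee, ee·wee = eewee, …
So term 8 is eeweeweeeewee·weeeeweeeeweeweeeewee.

eeweeweeeeweeweeeeweeeeweeweeeewee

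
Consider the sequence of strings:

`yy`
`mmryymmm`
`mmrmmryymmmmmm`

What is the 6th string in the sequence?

s(k+1) = mmr·s(k)·mmm, so each term gains mmr as a prefix and mmm as a suffix.
From mmrmmryymmmmmm, 3 further steps: mmrmmryymmmmmm → mmrmmrmmryymmmmmmmmm → mmrmmrmmrmmryymmmmmmmmmmmm → (answer).

mmrmmrmmrmmrmmryymmmmmmmmmmmmmmm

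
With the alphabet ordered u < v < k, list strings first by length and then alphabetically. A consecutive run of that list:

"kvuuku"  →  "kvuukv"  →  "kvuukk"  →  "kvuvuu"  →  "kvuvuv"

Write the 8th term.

kvuvvv

Continuing the enumeration 3 steps past kvuvuv: kvuvuv → kvuvuk → kvuvvu → (answer).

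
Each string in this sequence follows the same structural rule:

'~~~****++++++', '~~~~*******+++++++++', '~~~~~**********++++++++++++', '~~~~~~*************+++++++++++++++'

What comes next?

~~~~~~~****************++++++++++++++++++

The n-th term is n+2 ~'s then 3n+1 *'s then 3n+3 +'s (n = 1, 2, …).
For the next term, n = 5, so the run lengths are 7, 16, 18.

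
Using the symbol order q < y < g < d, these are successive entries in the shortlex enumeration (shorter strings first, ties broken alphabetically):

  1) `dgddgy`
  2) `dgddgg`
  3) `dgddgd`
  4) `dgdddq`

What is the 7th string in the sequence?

Stepping forward 3 times from dgdddq: dgdddq → dgdddy → dgdddg, then the target.

dgdddd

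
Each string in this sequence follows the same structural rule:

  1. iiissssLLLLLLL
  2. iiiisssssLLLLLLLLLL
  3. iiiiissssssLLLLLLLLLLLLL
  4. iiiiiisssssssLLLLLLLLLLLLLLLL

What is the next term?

Term n consists of n+1 i's, followed by n+2 s's, followed by 3n+1 L's, where the shown terms are n = 2, 3, 4, 5.
At n = 6 the blocks have lengths 7, 8, 19.

iiiiiiissssssssLLLLLLLLLLLLLLLLLLL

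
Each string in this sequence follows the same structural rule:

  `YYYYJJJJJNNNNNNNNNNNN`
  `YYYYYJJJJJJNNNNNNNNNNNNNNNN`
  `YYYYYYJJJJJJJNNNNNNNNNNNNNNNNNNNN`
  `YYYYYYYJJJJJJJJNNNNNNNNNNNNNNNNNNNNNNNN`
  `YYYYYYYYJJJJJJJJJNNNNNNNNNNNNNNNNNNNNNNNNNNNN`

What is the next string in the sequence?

YYYYYYYYYJJJJJJJJJJNNNNNNNNNNNNNNNNNNNNNNNNNNNNNNNN

Each string has the form Y^{n+1} J^{n+2} N^{4n}, where the shown terms are n = 3, 4, 5, 6, 7.
At n = 8 the blocks have lengths 9, 10, 32.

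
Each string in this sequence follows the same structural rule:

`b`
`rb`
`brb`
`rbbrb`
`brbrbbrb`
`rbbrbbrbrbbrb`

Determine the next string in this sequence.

brbrbbrbrbbrbbrbrbbrb

From term 3 onward, concatenate the second-to-last term with the last: b·rb = brb, rb·brb = rbbrb, …
Continuing: brbrbbrb · rbbrbbrbrbbrb gives term 7.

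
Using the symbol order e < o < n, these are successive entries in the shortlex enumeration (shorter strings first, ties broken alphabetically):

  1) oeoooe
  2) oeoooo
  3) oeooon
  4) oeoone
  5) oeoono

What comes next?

Find the rightmost character of oeoono below n, bump it to the next letter, and reset everything to its right to e.

oeoonn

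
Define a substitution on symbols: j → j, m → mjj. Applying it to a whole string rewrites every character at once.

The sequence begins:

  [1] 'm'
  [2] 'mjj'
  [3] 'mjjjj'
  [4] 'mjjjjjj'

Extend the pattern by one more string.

Rewriting each symbol of mjjjjjj: m→mjj, j→j, j→j, j→j, j→j, j→j, j→j, which concatenates to mjj j j j j j j.

mjjjjjjjj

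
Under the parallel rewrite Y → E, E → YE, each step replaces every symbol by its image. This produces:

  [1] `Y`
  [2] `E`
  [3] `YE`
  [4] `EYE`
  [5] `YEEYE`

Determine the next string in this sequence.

EYEYEEYE

Apply φ to YEEYE symbol by symbol: Y→E, E→YE, E→YE, Y→E, E→YE; joined: E YE YE E YE.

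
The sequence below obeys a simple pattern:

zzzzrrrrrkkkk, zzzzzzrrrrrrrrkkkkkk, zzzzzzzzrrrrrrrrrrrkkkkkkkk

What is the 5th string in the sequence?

zzzzzzzzzzzzrrrrrrrrrrrrrrrrrkkkkkkkkkkkk

Each string has the form z^{2n} r^{3n-1} k^{2n}, where the shown terms are n = 2, 3, 4.
For term 5, n = 6, so the run lengths are 12, 17, 12.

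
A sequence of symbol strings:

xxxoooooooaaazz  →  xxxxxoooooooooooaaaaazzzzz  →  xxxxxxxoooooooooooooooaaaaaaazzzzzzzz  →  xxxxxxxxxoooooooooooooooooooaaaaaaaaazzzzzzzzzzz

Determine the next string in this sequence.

Each string has the form x^{2n+1} o^{4n+3} a^{2n+1} z^{3n-1} (n = 1, 2, …).
At n = 5 the blocks have lengths 11, 23, 11, 14.

xxxxxxxxxxxoooooooooooooooooooooooaaaaaaaaaaazzzzzzzzzzzzzz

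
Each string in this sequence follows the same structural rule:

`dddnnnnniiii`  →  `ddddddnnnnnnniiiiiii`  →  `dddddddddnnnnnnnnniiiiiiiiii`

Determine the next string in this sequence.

Each string has the form d^{3n} n^{2n+3} i^{3n+1} (n = 1, 2, …).
For the next term, n = 4, so the run lengths are 12, 11, 13.

ddddddddddddnnnnnnnnnnniiiiiiiiiiiii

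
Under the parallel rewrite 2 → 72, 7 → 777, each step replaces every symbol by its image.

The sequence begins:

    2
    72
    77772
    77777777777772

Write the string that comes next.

Rewriting the 14 symbols of 77777777777772 one by one yields 777 777 777 777 777 777 777 777 777 777 777 777 777 72; concatenated:

77777777777777777777777777777777777777772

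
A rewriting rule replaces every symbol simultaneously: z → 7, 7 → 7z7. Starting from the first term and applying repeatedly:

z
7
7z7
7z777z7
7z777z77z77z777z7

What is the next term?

Applying the rule to each of the 17 symbols of 7z777z77z77z777z7 gives the pieces 7z7 7 7z7 7z7 7z7 7 7z7 7z7 7 7z7 7z7 7 7z7 7z7 7z7 7 7z7, which concatenate to the answer.

7z777z77z77z777z77z777z77z777z77z77z777z7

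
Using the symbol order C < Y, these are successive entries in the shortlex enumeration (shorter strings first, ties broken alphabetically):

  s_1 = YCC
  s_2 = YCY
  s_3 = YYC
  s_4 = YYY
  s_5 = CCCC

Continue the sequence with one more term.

Find the rightmost character of CCCC below Y, bump it to the next letter, and reset everything to its right to C.

CCCY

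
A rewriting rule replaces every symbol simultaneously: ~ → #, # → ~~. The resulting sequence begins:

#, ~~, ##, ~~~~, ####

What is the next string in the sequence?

Expanding ####: #→~~, #→~~, #→~~, #→~~. Concatenated: ~~ ~~ ~~ ~~.

~~~~~~~~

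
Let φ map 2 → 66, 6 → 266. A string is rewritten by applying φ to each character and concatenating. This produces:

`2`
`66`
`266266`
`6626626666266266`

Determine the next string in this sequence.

26626666266266662662662662666626626666266266

Replace each of the 16 characters of 6626626666266266 in place — 266 266 66 266 266 66 266 266 266 266 66 266 266 66 266 266 — and concatenate.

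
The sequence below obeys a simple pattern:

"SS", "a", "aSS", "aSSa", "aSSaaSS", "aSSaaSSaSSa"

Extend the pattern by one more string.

This is a Fibonacci-style word recurrence s(k) = s(k−1)·s(k−2): e.g. a·SS = aSS.
So term 7 is aSSaaSSaSSa·aSSaaSS.

aSSaaSSaSSaaSSaaSS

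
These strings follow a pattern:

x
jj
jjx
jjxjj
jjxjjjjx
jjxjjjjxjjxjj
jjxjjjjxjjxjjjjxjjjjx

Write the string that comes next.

Each term (from the third on) is the previous term followed by the one before it: term 3 = jj·x = jjx.
So term 8 is jjxjjjjxjjxjjjjxjjjjx·jjxjjjjxjjxjj.

jjxjjjjxjjxjjjjxjjjjxjjxjjjjxjjxjj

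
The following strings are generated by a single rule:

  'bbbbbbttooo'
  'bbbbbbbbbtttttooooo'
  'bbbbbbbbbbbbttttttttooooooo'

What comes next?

Term n consists of 3n+3 b's, followed by 3n-1 t's, followed by 2n+1 o's (n = 1, 2, …).
Setting n = 4 gives 15, 11, 9 characters in each block.

bbbbbbbbbbbbbbbtttttttttttooooooooo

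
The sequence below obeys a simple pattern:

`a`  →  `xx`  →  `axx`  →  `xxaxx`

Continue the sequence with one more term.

axxxxaxx

This is a Fibonacci-style word recurrence s(k) = s(k−2)·s(k−1): e.g. a·xx = axx.
The next term joins axx and xxaxx.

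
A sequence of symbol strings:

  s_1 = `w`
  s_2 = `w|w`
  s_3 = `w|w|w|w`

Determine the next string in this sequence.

Each string is two copies of the previous one joined by '|'.
So the next term is two copies of w|w|w|w with '|' between the halves.

w|w|w|w|w|w|w|w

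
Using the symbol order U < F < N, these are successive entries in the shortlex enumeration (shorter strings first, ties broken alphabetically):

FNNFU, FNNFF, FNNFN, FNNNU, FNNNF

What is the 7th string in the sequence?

NUUUU

Continuing the enumeration 2 steps past FNNNF: FNNNF → FNNNN → (answer).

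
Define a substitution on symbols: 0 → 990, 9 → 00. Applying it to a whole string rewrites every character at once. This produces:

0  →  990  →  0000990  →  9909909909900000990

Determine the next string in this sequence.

Applying the rule to each of the 19 symbols of 9909909909900000990 gives the pieces 00 00 990 00 00 990 00 00 990 00 00 990 990 990 990 990 00 00 990, which concatenate to the answer.

00009900000990000099000009909909909909900000990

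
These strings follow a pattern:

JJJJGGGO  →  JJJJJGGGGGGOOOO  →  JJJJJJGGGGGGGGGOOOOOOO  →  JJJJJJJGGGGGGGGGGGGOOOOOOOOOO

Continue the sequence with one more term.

The n-th term is n+3 J's then 3n G's then 3n-2 O's (n = 1, 2, …).
Setting n = 5 gives 8, 15, 13 characters in each block.

JJJJJJJJGGGGGGGGGGGGGGGOOOOOOOOOOOOO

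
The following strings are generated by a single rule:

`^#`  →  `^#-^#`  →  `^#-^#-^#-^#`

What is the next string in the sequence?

^#-^#-^#-^#-^#-^#-^#-^#

Each string is two copies of the previous one joined by '-'.
One more doubling of ^#-^#-^#-^# gives the answer.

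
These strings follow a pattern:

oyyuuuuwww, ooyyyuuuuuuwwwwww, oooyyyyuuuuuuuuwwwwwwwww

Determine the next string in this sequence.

The n-th term is n o's then n+1 y's then 2n+2 u's then 3n w's (n = 1, 2, …).
Setting n = 4 gives 4, 5, 10, 12 characters in each block.

ooooyyyyyuuuuuuuuuuwwwwwwwwwwww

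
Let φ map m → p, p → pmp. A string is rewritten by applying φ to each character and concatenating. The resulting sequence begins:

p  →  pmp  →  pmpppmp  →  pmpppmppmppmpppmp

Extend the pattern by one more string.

φ(pmpppmppmppmpppmp) expands symbol-by-symbol to pmp p pmp pmp pmp p pmp pmp p pmp pmp p pmp pmp pmp p pmp; joining the 17 pieces gives the next term.

pmpppmppmppmpppmppmpppmppmpppmppmppmpppmp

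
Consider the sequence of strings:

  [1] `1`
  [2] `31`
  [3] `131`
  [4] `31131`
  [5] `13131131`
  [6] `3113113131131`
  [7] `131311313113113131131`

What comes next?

3113113131131131311313113113131131

From term 3 onward, concatenate the second-to-last term with the last: 1·31 = 131, 31·131 = 31131, …
So term 8 is 3113113131131·131311313113113131131.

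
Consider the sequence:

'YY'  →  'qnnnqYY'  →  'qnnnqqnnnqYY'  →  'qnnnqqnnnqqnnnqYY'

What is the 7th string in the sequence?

qnnnqqnnnqqnnnqqnnnqqnnnqqnnnqYY

Every step adds qnnnq at the front: s(k+1) = qnnnq·s(k).
From qnnnqqnnnqqnnnqYY, 3 further steps: qnnnqqnnnqqnnnqYY → qnnnqqnnnqqnnnqqnnnqYY → qnnnqqnnnqqnnnqqnnnqqnnnqYY → (answer).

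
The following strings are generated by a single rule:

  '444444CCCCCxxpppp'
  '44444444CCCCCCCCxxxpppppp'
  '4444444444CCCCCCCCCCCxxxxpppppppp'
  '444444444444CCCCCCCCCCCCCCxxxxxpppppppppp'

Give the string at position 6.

Each string has the form 4^{2n+2} C^{3n-1} x^{n} p^{2n}, where the shown terms are n = 2, 3, 4, 5.
Setting n = 7 gives 16, 20, 7, 14 characters in each block.

4444444444444444CCCCCCCCCCCCCCCCCCCCxxxxxxxpppppppppppppp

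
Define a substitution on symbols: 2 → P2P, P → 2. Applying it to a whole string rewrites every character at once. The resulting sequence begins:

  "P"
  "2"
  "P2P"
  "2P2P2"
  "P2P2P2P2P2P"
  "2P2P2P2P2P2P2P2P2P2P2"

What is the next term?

Rewriting the 21 symbols of 2P2P2P2P2P2P2P2P2P2P2 one by one yields P2P 2 P2P 2 P2P 2 P2P 2 P2P 2 P2P 2 P2P 2 P2P 2 P2P 2 P2P 2 P2P; concatenated:

P2P2P2P2P2P2P2P2P2P2P2P2P2P2P2P2P2P2P2P2P2P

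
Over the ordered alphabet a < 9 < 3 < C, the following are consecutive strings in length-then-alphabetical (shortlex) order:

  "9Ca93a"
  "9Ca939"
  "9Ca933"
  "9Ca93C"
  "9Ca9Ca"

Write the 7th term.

Stepping forward 2 times from 9Ca9Ca: 9Ca9Ca → 9Ca9C9, then the target.

9Ca9C3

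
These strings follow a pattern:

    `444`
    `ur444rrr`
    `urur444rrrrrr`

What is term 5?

s(k+1) = ur·s(k)·rrr, so each term gains ur as a prefix and rrr as a suffix.
From urur444rrrrrr, 2 further steps: urur444rrrrrr → ururur444rrrrrrrrr → (answer).

urururur444rrrrrrrrrrrr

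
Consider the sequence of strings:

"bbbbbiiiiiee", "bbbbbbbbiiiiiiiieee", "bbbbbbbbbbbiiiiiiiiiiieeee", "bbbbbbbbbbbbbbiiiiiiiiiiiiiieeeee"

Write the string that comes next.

Term n consists of 3n+2 b's, followed by 3n+2 i's, followed by n+1 e's (n = 1, 2, …).
Setting n = 5 gives 17, 17, 6 characters in each block.

bbbbbbbbbbbbbbbbbiiiiiiiiiiiiiiiiieeeeee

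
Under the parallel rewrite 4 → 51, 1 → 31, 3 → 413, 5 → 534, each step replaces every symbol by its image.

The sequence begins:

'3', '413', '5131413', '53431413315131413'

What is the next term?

534413514133151314134133153431413315131413

Replace each of the 17 characters of 53431413315131413 in place — 534 413 51 413 31 51 31 413 413 31 534 31 413 31 51 31 413 — and concatenate.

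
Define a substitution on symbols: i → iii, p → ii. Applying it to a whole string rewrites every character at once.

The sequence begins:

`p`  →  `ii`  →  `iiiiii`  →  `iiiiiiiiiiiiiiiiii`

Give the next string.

Applying the rule to each of the 18 symbols of iiiiiiiiiiiiiiiiii gives the pieces iii iii iii iii iii iii iii iii iii iii iii iii iii iii iii iii iii iii, which concatenate to the answer.

iiiiiiiiiiiiiiiiiiiiiiiiiiiiiiiiiiiiiiiiiiiiiiiiiiiiii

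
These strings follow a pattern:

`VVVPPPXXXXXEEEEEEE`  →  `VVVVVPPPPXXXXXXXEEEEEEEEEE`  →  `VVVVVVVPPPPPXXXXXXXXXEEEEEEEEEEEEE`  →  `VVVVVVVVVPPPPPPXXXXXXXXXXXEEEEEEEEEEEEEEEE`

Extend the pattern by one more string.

The n-th term is 2n-1 V's then n+1 P's then 2n+1 X's then 3n+1 E's, where the shown terms are n = 2, 3, 4, 5.
At n = 6 the blocks have lengths 11, 7, 13, 19.

VVVVVVVVVVVPPPPPPPXXXXXXXXXXXXXEEEEEEEEEEEEEEEEEEE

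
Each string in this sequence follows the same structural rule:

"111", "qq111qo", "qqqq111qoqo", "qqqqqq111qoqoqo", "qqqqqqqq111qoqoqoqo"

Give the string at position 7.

s(k+1) = qq·s(k)·qo, so each term gains qq as a prefix and qo as a suffix.
From qqqqqqqq111qoqoqoqo, 2 further steps: qqqqqqqq111qoqoqoqo → qqqqqqqqqq111qoqoqoqoqo → (answer).

qqqqqqqqqqqq111qoqoqoqoqoqo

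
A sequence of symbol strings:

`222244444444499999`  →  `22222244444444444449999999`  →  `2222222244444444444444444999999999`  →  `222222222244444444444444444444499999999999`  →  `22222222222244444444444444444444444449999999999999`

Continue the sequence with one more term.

2222222222222244444444444444444444444444444999999999999999

Term n consists of 2n 2's, followed by 4n+1 4's, followed by 2n+1 9's, where the shown terms are n = 2, 3, 4, 5, 6.
At n = 7 the blocks have lengths 14, 29, 15.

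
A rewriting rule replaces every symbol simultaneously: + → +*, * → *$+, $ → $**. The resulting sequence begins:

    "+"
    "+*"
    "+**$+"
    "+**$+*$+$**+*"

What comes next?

Rewriting the 13 symbols of +**$+*$+$**+* one by one yields +* *$+ *$+ $** +* *$+ $** +* $** *$+ *$+ +* *$+; concatenated:

+**$+*$+$**+**$+$**+*$***$+*$++**$+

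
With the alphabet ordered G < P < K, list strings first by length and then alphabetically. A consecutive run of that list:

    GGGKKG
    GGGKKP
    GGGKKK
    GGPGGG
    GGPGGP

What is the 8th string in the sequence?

Stepping forward 3 times from GGPGGP: GGPGGP → GGPGGK → GGPGPG, then the target.

GGPGPP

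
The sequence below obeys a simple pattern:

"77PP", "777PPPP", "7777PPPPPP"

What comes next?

Reading off run lengths: 7 runs 2, 3, 4; P runs 2, 4, 6 — each is linear in n (n = 1, 2, …).
Setting n = 4 gives 5, 8 characters in each block.

77777PPPPPPPP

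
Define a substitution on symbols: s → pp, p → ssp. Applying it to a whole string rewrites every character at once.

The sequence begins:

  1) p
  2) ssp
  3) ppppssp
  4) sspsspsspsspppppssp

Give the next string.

ppppsspppppsspppppsspppppsspsspsspsspsspppppssp

Replace each of the 19 characters of sspsspsspsspppppssp in place — pp pp ssp pp pp ssp pp pp ssp pp pp ssp ssp ssp ssp ssp pp pp ssp — and concatenate.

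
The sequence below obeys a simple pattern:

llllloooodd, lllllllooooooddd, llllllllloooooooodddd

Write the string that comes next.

lllllllllllooooooooooddddd

Each string has the form l^{2n+1} o^{2n} d^{n}, where the shown terms are n = 2, 3, 4.
At n = 5 the blocks have lengths 11, 10, 5.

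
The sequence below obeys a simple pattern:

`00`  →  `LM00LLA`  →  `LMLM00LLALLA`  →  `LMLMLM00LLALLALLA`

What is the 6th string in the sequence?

LMLMLMLMLM00LLALLALLALLALLA

Every step adds LM to the front and LLA to the end of the previous string.
From LMLMLM00LLALLALLA, 2 further steps: LMLMLM00LLALLALLA → LMLMLMLM00LLALLALLALLA → (answer).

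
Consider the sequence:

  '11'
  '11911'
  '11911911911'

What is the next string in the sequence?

s(k+1) = s(k)·9·s(k) — each term doubles the last with '9' between the halves.
So the next term is two copies of 11911911911 with '9' between the halves.

11911911911911911911911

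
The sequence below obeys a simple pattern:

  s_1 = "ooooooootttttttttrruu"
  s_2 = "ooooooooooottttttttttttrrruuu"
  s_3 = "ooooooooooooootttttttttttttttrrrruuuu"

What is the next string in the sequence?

ooooooooooooooooottttttttttttttttttrrrrruuuuu

Each string has the form o^{3n+2} t^{3n+3} r^{n} u^{n}, where the shown terms are n = 2, 3, 4.
At n = 5 the blocks have lengths 17, 18, 5, 5.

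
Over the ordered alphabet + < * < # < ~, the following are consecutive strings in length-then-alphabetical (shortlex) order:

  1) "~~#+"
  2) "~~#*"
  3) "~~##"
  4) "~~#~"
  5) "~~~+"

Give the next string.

~~~*

Find the rightmost character of ~~~+ below ~, bump it to the next letter, and reset everything to its right to +.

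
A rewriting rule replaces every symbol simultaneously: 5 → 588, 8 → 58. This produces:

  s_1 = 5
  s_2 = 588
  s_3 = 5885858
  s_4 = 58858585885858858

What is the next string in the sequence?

φ(58858585885858858) expands symbol-by-symbol to 588 58 58 588 58 588 58 588 58 58 588 58 588 58 58 588 58; joining the 17 pieces gives the next term.

58858585885858858588585858858588585858858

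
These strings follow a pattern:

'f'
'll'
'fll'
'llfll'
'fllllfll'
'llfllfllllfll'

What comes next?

This is a Fibonacci-style word recurrence s(k) = s(k−2)·s(k−1): e.g. f·ll = fll.
The next term joins fllllfll and llfllfllllfll.

fllllfllllfllfllllfll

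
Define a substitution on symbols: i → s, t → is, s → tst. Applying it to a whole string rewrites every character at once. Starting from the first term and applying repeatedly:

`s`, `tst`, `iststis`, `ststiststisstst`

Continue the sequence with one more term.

tstiststisststiststisststtstiststis

φ(ststiststisstst) expands symbol-by-symbol to tst is tst is s tst is tst is s tst tst is tst is; joining the 15 pieces gives the next term.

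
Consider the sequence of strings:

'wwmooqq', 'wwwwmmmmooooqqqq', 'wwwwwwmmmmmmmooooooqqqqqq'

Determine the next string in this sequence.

wwwwwwwwmmmmmmmmmmooooooooqqqqqqqq

Reading off run lengths: w runs 2, 4, 6; m runs 1, 4, 7; o runs 2, 4, 6; q runs 2, 4, 6 — each is linear in n (n = 1, 2, …).
At n = 4 the blocks have lengths 8, 10, 8, 8.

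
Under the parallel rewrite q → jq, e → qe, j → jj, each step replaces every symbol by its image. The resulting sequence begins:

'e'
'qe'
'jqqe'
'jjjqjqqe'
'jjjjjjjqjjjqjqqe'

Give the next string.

Rewriting the 16 symbols of jjjjjjjqjjjqjqqe one by one yields jj jj jj jj jj jj jj jq jj jj jj jq jj jq jq qe; concatenated:

jjjjjjjjjjjjjjjqjjjjjjjqjjjqjqqe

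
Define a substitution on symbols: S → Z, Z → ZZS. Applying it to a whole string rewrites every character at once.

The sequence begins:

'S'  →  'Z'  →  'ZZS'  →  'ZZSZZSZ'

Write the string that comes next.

ZZSZZSZZZSZZSZZZS

Apply φ to ZZSZZSZ symbol by symbol: Z→ZZS, Z→ZZS, S→Z, Z→ZZS, Z→ZZS, S→Z, Z→ZZS; joined: ZZS ZZS Z ZZS ZZS Z ZZS.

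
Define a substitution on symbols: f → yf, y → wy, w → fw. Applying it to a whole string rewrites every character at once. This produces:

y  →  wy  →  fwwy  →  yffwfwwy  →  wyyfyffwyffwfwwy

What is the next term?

fwwywyyfwyyfyffwwyyfyffwyffwfwwy

Applying the rule to each of the 16 symbols of wyyfyffwyffwfwwy gives the pieces fw wy wy yf wy yf yf fw wy yf yf fw yf fw fw wy, which concatenate to the answer.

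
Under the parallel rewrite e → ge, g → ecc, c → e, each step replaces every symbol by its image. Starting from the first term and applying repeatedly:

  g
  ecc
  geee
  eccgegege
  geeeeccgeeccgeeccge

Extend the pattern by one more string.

eccgegegegeeeeccgegeeeeccgegeeeeccge

Applying the rule to each of the 19 symbols of geeeeccgeeccgeeccge gives the pieces ecc ge ge ge ge e e ecc ge ge e e ecc ge ge e e ecc ge, which concatenate to the answer.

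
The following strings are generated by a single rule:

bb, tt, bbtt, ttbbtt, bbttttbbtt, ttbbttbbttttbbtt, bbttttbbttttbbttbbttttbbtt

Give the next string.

ttbbttbbttttbbttbbttttbbttttbbttbbttttbbtt

This is a Fibonacci-style word recurrence s(k) = s(k−2)·s(k−1): e.g. bb·tt = bbtt.
Continuing: ttbbttbbttttbbtt · bbttttbbttttbbttbbttttbbtt gives term 8.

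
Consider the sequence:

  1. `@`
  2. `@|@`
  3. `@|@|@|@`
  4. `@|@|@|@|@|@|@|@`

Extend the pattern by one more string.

@|@|@|@|@|@|@|@|@|@|@|@|@|@|@|@

Each string is two copies of the previous one joined by '|'.
So the next term is two copies of @|@|@|@|@|@|@|@ with '|' between the halves.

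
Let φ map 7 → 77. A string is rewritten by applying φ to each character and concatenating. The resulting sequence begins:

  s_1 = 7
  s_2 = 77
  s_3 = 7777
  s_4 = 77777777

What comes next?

Expanding 77777777: 7→77, 7→77, 7→77, 7→77, 7→77, 7→77, 7→77, 7→77. Concatenated: 77 77 77 77 77 77 77 77.

7777777777777777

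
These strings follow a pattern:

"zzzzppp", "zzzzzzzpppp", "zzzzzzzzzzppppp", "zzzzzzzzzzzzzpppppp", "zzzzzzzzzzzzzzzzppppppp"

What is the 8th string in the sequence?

Term n consists of 3n+1 z's, followed by n+2 p's (n = 1, 2, …).
Setting n = 8 gives 25, 10 characters in each block.

zzzzzzzzzzzzzzzzzzzzzzzzzpppppppppp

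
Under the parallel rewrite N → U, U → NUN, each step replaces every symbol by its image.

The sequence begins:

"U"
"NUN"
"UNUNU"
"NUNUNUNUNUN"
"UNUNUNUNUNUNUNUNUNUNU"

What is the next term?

NUNUNUNUNUNUNUNUNUNUNUNUNUNUNUNUNUNUNUNUNUN

Replace each of the 21 characters of UNUNUNUNUNUNUNUNUNUNU in place — NUN U NUN U NUN U NUN U NUN U NUN U NUN U NUN U NUN U NUN U NUN — and concatenate.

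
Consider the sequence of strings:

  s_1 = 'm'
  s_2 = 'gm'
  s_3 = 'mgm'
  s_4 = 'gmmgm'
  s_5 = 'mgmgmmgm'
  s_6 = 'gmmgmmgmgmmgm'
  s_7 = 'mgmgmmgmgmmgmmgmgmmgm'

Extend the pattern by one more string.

gmmgmmgmgmmgmmgmgmmgmgmmgmmgmgmmgm

From term 3 onward, concatenate the second-to-last term with the last: m·gm = mgm, gm·mgm = gmmgm, …
So term 8 is gmmgmmgmgmmgm·mgmgmmgmgmmgmmgmgmmgm.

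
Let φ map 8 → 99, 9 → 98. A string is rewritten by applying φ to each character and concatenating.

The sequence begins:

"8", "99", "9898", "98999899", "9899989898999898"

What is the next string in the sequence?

98999898989998999899989898999899

Replace each of the 16 characters of 9899989898999898 in place — 98 99 98 98 98 99 98 99 98 99 98 98 98 99 98 99 — and concatenate.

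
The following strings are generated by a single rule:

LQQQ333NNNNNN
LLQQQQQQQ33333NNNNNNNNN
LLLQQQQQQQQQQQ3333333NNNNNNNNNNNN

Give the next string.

LLLLQQQQQQQQQQQQQQQ333333333NNNNNNNNNNNNNNN

Term n consists of n L's, followed by 4n-1 Q's, followed by 2n+1 3's, followed by 3n+3 N's (n = 1, 2, …).
For the next term, n = 4, so the run lengths are 4, 15, 9, 15.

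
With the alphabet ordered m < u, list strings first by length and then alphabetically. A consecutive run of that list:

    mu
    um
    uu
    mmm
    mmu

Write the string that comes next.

Find the rightmost character of mmu below u, bump it to the next letter, and reset everything to its right to m.

mum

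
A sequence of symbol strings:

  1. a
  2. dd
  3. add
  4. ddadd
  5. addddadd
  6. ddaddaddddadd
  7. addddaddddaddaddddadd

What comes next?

ddaddaddddaddaddddaddddaddaddddadd

Each term (from the third on) is the two preceding terms concatenated in order: term 3 = a·dd = add.
The next term joins ddaddaddddadd and addddaddddaddaddddadd.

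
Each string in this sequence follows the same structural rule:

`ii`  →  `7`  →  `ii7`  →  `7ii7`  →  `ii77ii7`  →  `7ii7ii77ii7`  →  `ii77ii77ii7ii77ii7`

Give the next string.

7ii7ii77ii7ii77ii77ii7ii77ii7

This is a Fibonacci-style word recurrence s(k) = s(k−2)·s(k−1): e.g. ii·7 = ii7.
The next term joins 7ii7ii77ii7 and ii77ii77ii7ii77ii7.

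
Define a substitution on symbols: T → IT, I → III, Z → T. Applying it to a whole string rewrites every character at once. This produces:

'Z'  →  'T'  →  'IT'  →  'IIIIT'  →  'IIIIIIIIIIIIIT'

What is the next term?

Rewriting the 14 symbols of IIIIIIIIIIIIIT one by one yields III III III III III III III III III III III III III IT; concatenated:

IIIIIIIIIIIIIIIIIIIIIIIIIIIIIIIIIIIIIIIIT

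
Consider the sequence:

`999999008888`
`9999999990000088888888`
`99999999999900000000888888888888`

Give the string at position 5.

Reading off run lengths: 9 runs 6, 9, 12; 0 runs 2, 5, 8; 8 runs 4, 8, 12 — each is linear in n (n = 1, 2, …).
For term 5, n = 5, so the run lengths are 18, 14, 20.

9999999999999999990000000000000088888888888888888888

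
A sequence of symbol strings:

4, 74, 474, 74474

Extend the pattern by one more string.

This is a Fibonacci-style word recurrence s(k) = s(k−2)·s(k−1): e.g. 4·74 = 474.
So term 5 is 474·74474.

47474474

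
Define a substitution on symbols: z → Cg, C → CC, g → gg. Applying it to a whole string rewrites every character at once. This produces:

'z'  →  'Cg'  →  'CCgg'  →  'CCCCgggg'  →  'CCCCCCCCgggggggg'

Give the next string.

CCCCCCCCCCCCCCCCgggggggggggggggg

Replace each of the 16 characters of CCCCCCCCgggggggg in place — CC CC CC CC CC CC CC CC gg gg gg gg gg gg gg gg — and concatenate.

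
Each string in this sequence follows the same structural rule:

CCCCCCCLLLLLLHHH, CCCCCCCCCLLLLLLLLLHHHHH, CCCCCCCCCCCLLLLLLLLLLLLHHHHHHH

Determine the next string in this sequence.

The n-th term is 2n+3 C's then 3n L's then 2n-1 H's, where the shown terms are n = 2, 3, 4.
For the next term, n = 5, so the run lengths are 13, 15, 9.

CCCCCCCCCCCCCLLLLLLLLLLLLLLLHHHHHHHHH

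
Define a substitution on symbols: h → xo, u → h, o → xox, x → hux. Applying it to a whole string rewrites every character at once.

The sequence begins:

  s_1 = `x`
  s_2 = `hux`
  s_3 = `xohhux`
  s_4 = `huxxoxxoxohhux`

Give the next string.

Replace each of the 14 characters of huxxoxxoxohhux in place — xo h hux hux xox hux hux xox hux xox xo xo h hux — and concatenate.

xohhuxhuxxoxhuxhuxxoxhuxxoxxoxohhux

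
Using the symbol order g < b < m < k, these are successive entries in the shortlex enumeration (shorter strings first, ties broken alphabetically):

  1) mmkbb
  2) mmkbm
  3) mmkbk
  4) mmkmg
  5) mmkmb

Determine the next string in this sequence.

mmkmm

The successor of mmkmb increments the rightmost position that isn't already k and resets every position after it to g.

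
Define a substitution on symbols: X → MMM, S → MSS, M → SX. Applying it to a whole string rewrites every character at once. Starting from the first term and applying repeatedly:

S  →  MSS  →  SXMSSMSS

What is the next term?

Apply φ to SXMSSMSS symbol by symbol: S→MSS, X→MMM, M→SX, S→MSS, S→MSS, M→SX, S→MSS, S→MSS; joined: MSS MMM SX MSS MSS SX MSS MSS.

MSSMMMSXMSSMSSSXMSSMSS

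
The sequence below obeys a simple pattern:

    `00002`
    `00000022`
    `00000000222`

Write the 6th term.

The n-th term is 2n 0's then n-1 2's, where the shown terms are n = 2, 3, 4.
Setting n = 7 gives 14, 6 characters in each block.

00000000000000222222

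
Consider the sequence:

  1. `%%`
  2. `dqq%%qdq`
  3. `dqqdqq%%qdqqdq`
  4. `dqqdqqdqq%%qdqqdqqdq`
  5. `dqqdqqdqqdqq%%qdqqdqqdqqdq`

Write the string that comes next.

Each term wraps the previous one in dqq on the left and qdq on the right.
One more step from dqqdqqdqqdqq%%qdqqdqqdqqdq gives the answer.

dqqdqqdqqdqqdqq%%qdqqdqqdqqdqqdq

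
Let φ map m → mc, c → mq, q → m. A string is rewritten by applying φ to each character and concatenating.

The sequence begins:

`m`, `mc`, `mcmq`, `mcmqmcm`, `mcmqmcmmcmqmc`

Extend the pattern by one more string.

φ(mcmqmcmmcmqmc) expands symbol-by-symbol to mc mq mc m mc mq mc mc mq mc m mc mq; joining the 13 pieces gives the next term.

mcmqmcmmcmqmcmcmqmcmmcmq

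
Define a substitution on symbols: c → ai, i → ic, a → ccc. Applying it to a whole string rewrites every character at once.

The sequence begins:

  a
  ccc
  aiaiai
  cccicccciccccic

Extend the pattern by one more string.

Applying the rule to each of the 15 symbols of cccicccciccccic gives the pieces ai ai ai ic ai ai ai ai ic ai ai ai ai ic ai, which concatenate to the answer.

aiaiaiicaiaiaiaiicaiaiaiaiicai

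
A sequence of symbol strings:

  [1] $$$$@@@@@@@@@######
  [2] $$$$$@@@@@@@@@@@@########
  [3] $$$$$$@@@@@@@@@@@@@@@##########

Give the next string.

$$$$$$$@@@@@@@@@@@@@@@@@@############

Term n consists of n+2 $'s, followed by 3n+3 @'s, followed by 2n+2 #'s, where the shown terms are n = 2, 3, 4.
At n = 5 the blocks have lengths 7, 18, 12.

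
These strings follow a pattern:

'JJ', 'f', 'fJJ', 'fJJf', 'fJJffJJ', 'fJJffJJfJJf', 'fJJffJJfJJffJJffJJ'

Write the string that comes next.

Each term (from the third on) is the previous term followed by the one before it: term 3 = f·JJ = fJJ.
The next term joins fJJffJJfJJffJJffJJ and fJJffJJfJJf.

fJJffJJfJJffJJffJJfJJffJJfJJf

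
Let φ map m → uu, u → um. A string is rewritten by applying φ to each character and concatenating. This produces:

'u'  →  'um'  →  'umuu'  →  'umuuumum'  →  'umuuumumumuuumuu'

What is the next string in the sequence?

φ(umuuumumumuuumuu) expands symbol-by-symbol to um uu um um um uu um uu um uu um um um uu um um; joining the 16 pieces gives the next term.

umuuumumumuuumuuumuuumumumuuumum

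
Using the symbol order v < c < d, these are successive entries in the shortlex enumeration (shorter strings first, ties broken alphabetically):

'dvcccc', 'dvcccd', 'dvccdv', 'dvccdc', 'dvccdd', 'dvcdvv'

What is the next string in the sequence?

dvcdvc

Find the rightmost character of dvcdvv below d, bump it to the next letter, and reset everything to its right to v.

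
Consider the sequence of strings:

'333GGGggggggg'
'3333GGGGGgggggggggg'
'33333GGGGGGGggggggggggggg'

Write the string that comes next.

333333GGGGGGGGGgggggggggggggggg

The n-th term is n+1 3's then 2n-1 G's then 3n+1 g's, where the shown terms are n = 2, 3, 4.
At n = 5 the blocks have lengths 6, 9, 16.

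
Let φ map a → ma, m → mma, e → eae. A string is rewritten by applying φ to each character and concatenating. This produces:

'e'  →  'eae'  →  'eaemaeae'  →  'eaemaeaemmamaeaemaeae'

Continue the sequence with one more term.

Applying the rule to each of the 21 symbols of eaemaeaemmamaeaemaeae gives the pieces eae ma eae mma ma eae ma eae mma mma ma mma ma eae ma eae mma ma eae ma eae, which concatenate to the answer.

eaemaeaemmamaeaemaeaemmammamammamaeaemaeaemmamaeaemaeae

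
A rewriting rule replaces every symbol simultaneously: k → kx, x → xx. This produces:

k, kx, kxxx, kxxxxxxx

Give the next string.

Expanding kxxxxxxx: k→kx, x→xx, x→xx, x→xx, x→xx, x→xx, x→xx, x→xx. Concatenated: kx xx xx xx xx xx xx xx.

kxxxxxxxxxxxxxxx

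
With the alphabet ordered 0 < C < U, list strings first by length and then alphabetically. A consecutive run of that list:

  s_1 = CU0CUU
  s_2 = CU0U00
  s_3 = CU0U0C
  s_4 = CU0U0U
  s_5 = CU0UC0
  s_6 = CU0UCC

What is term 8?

CU0UU0

Continuing the enumeration 2 steps past CU0UCC: CU0UCC → CU0UCU → (answer).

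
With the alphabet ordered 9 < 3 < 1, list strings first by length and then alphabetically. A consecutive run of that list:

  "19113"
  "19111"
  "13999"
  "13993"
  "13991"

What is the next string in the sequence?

13939

The successor of 13991 increments the rightmost position that isn't already 1 and resets every position after it to 9.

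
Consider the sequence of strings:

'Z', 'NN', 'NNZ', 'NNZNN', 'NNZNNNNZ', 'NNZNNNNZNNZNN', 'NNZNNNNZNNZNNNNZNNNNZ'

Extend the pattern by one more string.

From term 3 onward, concatenate the last term with the second-to-last: NN·Z = NNZ, NNZ·NN = NNZNN, …
Continuing: NNZNNNNZNNZNNNNZNNNNZ · NNZNNNNZNNZNN gives term 8.

NNZNNNNZNNZNNNNZNNNNZNNZNNNNZNNZNN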